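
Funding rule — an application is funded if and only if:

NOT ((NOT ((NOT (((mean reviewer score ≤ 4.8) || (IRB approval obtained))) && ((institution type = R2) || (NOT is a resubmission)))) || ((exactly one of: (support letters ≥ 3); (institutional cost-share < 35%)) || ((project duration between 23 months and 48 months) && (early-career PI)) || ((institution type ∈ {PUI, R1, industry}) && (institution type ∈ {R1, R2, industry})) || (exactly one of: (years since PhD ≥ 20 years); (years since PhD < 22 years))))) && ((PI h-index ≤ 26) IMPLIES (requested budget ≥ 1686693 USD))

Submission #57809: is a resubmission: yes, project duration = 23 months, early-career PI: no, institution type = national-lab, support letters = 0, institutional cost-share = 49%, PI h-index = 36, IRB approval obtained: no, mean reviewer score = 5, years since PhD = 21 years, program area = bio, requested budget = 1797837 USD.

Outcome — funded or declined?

Declined

Atomic conditions:
  mean reviewer score ≤ 4.8: 5 ≤ 4.8 is false
  IRB approval obtained: no → false
  institution type = R2: national-lab == R2 is false
  NOT is a resubmission: yes → false
  support letters ≥ 3: 0 ≥ 3 is false
  institutional cost-share < 35%: 49 < 35 is false
  project duration between 23 months and 48 months: 23 in [23, 48] is true
  early-career PI: no → false
  institution type ∈ {PUI, R1, industry}: national-lab is not in the set → false
  institution type ∈ {R1, R2, industry}: national-lab is not in the set → false
  years since PhD ≥ 20 years: 21 ≥ 20 is true
  years since PhD < 22 years: 21 < 22 is true
  PI h-index ≤ 26: 36 ≤ 26 is false
  requested budget ≥ 1686693 USD: 1797837 ≥ 1686693 is true
Combine:
[1.1.1.1.1.1] false OR false = false
[1.1.1.1.1] NOT false = true
[1.1.1.1.2] false OR false = false
[1.1.1.1] true AND false = false
[1.1.1] NOT false = true
[1.1.2.1] exactly-one(false, false) = false
[1.1.2.2] true AND false = false
[1.1.2.3] false AND false = false
[1.1.2.4] exactly-one(true, true) = false
[1.1.2] false OR false OR false OR false = false
[1.1] true OR false = true
[1] NOT true = false
[2] false → true (antecedent false ⇒ implication holds) = true
[root] false AND true = false
Overall: false → declined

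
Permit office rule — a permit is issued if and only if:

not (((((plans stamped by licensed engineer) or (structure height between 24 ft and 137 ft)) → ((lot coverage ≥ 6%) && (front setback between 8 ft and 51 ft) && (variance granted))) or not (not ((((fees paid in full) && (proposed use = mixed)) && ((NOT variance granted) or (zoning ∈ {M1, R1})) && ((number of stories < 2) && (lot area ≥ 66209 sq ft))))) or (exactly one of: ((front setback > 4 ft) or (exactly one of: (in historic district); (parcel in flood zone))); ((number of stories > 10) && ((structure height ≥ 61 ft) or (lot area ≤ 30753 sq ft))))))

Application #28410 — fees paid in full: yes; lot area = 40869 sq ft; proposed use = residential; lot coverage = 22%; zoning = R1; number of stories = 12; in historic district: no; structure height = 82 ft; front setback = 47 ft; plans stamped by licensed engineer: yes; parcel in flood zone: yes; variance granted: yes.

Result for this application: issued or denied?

Denied

Atomic conditions:
  plans stamped by licensed engineer: yes → true
  structure height between 24 ft and 137 ft: 82 in [24, 137] is true
  lot coverage ≥ 6%: 22 ≥ 6 is true
  front setback between 8 ft and 51 ft: 47 in [8, 51] is true
  variance granted: yes → true
  fees paid in full: yes → true
  proposed use = mixed: residential == mixed is false
  NOT variance granted: yes → false
  zoning ∈ {M1, R1}: R1 is in the set → true
  number of stories < 2: 12 < 2 is false
  lot area ≥ 66209 sq ft: 40869 ≥ 66209 is false
  front setback > 4 ft: 47 > 4 is true
  in historic district: no → false
  parcel in flood zone: yes → true
  number of stories > 10: 12 > 10 is true
  structure height ≥ 61 ft: 82 ≥ 61 is true
  lot area ≤ 30753 sq ft: 40869 ≤ 30753 is false
Combine:
[1.1.1] true OR true = true
[1.1.2] true AND true AND true = true
[1.1] true → true = true
[1.2.1.1.1] true AND false = false
[1.2.1.1.2] false OR true = true
[1.2.1.1.3] false AND false = false
[1.2.1.1] false AND true AND false = false
[1.2.1] NOT false = true
[1.2] NOT true = false
[1.3.1.2] exactly-one(false, true) = true
[1.3.1] true OR true = true
[1.3.2.2] true OR false = true
[1.3.2] true AND true = true
[1.3] exactly-one(true, true) = false
[1] true OR false OR false = true
[root] NOT true = false
Overall: false → denied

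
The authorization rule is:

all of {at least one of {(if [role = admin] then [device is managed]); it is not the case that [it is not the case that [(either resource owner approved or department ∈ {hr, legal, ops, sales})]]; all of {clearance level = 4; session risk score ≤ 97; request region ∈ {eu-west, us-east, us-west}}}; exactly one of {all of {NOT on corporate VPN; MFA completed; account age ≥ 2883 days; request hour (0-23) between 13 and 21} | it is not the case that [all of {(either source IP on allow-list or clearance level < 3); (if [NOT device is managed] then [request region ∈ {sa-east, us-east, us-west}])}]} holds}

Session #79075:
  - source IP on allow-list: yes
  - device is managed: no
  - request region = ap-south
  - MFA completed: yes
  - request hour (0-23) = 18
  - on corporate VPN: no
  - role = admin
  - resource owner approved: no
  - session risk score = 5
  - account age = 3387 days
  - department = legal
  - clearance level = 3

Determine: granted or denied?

Atomic conditions:
  role = admin: admin == admin is true
  device is managed: no → false
  resource owner approved: no → false
  department ∈ {hr, legal, ops, sales}: legal is in the set → true
  clearance level = 4: 3 == 4 is false
  session risk score ≤ 97: 5 ≤ 97 is true
  request region ∈ {eu-west, us-east, us-west}: ap-south is not in the set → false
  NOT on corporate VPN: no → true
  MFA completed: yes → true
  account age ≥ 2883 days: 3387 ≥ 2883 is true
  request hour (0-23) between 13 and 21: 18 in [13, 21] is true
  source IP on allow-list: yes → true
  clearance level < 3: 3 < 3 is false
  NOT device is managed: no → true
  request region ∈ {sa-east, us-east, us-west}: ap-south is not in the set → false
Combine:
[1.1] true → false = false
[1.2.1.1] false OR true = true
[1.2.1] NOT true = false
[1.2] NOT false = true
[1.3] false AND true AND false = false
[1] false OR true OR false = true
[2.1] true AND true AND true AND true = true
[2.2.1.1] true OR false = true
[2.2.1.2] true → false = false
[2.2.1] true AND false = false
[2.2] NOT false = true
[2] exactly-one(true, true) = false
[root] true AND false = false
Overall: false → denied

Denied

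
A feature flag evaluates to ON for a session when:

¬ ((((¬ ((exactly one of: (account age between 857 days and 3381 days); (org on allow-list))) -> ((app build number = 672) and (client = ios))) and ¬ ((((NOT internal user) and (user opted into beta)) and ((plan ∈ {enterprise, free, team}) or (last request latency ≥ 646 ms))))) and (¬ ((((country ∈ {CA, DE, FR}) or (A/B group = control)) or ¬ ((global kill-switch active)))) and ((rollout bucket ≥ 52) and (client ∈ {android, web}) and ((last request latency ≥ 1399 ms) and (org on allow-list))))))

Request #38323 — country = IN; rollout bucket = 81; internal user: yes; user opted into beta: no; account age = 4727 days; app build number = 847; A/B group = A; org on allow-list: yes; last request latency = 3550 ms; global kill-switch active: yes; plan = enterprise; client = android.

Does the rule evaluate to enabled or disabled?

Atomic conditions:
  account age between 857 days and 3381 days: 4727 in [857, 3381] is false
  org on allow-list: yes → true
  app build number = 672: 847 == 672 is false
  client = ios: android == ios is false
  NOT internal user: yes → false
  user opted into beta: no → false
  plan ∈ {enterprise, free, team}: enterprise is in the set → true
  last request latency ≥ 646 ms: 3550 ≥ 646 is true
  country ∈ {CA, DE, FR}: IN is not in the set → false
  A/B group = control: A == control is false
  global kill-switch active: yes → true
  rollout bucket ≥ 52: 81 ≥ 52 is true
  client ∈ {android, web}: android is in the set → true
  last request latency ≥ 1399 ms: 3550 ≥ 1399 is true
Combine:
[1.1.1.1.1] exactly-one(false, true) = true
[1.1.1.1] NOT true = false
[1.1.1.2] false AND false = false
[1.1.1] false → false (antecedent false ⇒ implication holds) = true
[1.1.2.1.1] false AND false = false
[1.1.2.1.2] true OR true = true
[1.1.2.1] false AND true = false
[1.1.2] NOT false = true
[1.1] true AND true = true
[1.2.1.1.1] false OR false = false
[1.2.1.1.2] NOT true = false
[1.2.1.1] false OR false = false
[1.2.1] NOT false = true
[1.2.2.3] true AND true = true
[1.2.2] true AND true AND true = true
[1.2] true AND true = true
[1] true AND true = true
[root] NOT true = false
Overall: false → disabled

Disabled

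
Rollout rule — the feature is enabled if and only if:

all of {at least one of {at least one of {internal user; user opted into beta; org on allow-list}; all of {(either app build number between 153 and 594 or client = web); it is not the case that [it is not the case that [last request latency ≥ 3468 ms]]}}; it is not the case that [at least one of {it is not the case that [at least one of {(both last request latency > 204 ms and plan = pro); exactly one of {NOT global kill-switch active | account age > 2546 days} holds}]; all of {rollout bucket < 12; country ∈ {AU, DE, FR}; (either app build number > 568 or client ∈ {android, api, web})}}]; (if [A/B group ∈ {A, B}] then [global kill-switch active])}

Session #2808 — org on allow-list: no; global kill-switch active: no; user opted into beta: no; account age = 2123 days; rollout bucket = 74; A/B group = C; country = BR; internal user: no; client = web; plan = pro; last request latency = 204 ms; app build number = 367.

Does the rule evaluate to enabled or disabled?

Disabled

Atomic conditions:
  internal user: no → false
  user opted into beta: no → false
  org on allow-list: no → false
  app build number between 153 and 594: 367 in [153, 594] is true
  client = web: web == web is true
  last request latency ≥ 3468 ms: 204 ≥ 3468 is false
  last request latency > 204 ms: 204 > 204 is false
  plan = pro: pro == pro is true
  NOT global kill-switch active: no → true
  account age > 2546 days: 2123 > 2546 is false
  rollout bucket < 12: 74 < 12 is false
  country ∈ {AU, DE, FR}: BR is not in the set → false
  app build number > 568: 367 > 568 is false
  client ∈ {android, api, web}: web is in the set → true
  A/B group ∈ {A, B}: C is not in the set → false
  global kill-switch active: no → false
Combine:
[1.1] false OR false OR false = false
[1.2.1] true OR true = true
[1.2.2.1] NOT false = true
[1.2.2] NOT true = false
[1.2] true AND false = false
[1] false OR false = false
[2.1.1.1.1] false AND true = false
[2.1.1.1.2] exactly-one(true, false) = true
[2.1.1.1] false OR true = true
[2.1.1] NOT true = false
[2.1.2.3] false OR true = true
[2.1.2] false AND false AND true = false
[2.1] false OR false = false
[2] NOT false = true
[3] false → false (antecedent false ⇒ implication holds) = true
[root] false AND true AND true = false
Overall: false → disabled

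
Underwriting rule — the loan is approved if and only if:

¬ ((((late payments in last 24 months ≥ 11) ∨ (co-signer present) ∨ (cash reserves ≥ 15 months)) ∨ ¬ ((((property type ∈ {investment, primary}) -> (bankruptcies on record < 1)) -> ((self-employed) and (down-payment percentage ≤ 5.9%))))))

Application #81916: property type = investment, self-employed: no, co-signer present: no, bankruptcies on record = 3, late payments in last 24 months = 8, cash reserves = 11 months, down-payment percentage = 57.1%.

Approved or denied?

Approved

Atomic conditions:
  late payments in last 24 months ≥ 11: 8 ≥ 11 is false
  co-signer present: no → false
  cash reserves ≥ 15 months: 11 ≥ 15 is false
  property type ∈ {investment, primary}: investment is in the set → true
  bankruptcies on record < 1: 3 < 1 is false
  self-employed: no → false
  down-payment percentage ≤ 5.9%: 57.1 ≤ 5.9 is false
Combine:
[1.1] false OR false OR false = false
[1.2.1.1] true → false = false
[1.2.1.2] false AND false = false
[1.2.1] false → false (antecedent false ⇒ implication holds) = true
[1.2] NOT true = false
[1] false OR false = false
[root] NOT false = true
Overall: true → approved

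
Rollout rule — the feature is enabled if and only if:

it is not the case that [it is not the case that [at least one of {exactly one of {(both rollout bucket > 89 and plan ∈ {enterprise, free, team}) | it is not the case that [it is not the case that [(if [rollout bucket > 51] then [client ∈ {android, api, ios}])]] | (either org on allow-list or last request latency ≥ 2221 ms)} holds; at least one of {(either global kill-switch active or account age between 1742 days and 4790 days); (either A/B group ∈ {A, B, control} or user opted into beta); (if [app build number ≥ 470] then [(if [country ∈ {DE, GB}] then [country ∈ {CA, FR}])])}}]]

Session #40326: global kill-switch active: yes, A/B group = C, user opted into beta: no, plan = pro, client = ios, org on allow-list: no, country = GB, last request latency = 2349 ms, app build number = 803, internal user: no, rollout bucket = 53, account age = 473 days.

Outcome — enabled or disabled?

Atomic conditions:
  rollout bucket > 89: 53 > 89 is false
  plan ∈ {enterprise, free, team}: pro is not in the set → false
  rollout bucket > 51: 53 > 51 is true
  client ∈ {android, api, ios}: ios is in the set → true
  org on allow-list: no → false
  last request latency ≥ 2221 ms: 2349 ≥ 2221 is true
  global kill-switch active: yes → true
  account age between 1742 days and 4790 days: 473 in [1742, 4790] is false
  A/B group ∈ {A, B, control}: C is not in the set → false
  user opted into beta: no → false
  app build number ≥ 470: 803 ≥ 470 is true
  country ∈ {DE, GB}: GB is in the set → true
  country ∈ {CA, FR}: GB is not in the set → false
Combine:
[1.1.1.1] false AND false = false
[1.1.1.2.1.1] true → true = true
[1.1.1.2.1] NOT true = false
[1.1.1.2] NOT false = true
[1.1.1.3] false OR true = true
[1.1.1] exactly-one(false, true, true) = false
[1.1.2.1] true OR false = true
[1.1.2.2] false OR false = false
[1.1.2.3.2] true → false = false
[1.1.2.3] true → false = false
[1.1.2] true OR false OR false = true
[1.1] false OR true = true
[1] NOT true = false
[root] NOT false = true
Overall: true → enabled

Enabled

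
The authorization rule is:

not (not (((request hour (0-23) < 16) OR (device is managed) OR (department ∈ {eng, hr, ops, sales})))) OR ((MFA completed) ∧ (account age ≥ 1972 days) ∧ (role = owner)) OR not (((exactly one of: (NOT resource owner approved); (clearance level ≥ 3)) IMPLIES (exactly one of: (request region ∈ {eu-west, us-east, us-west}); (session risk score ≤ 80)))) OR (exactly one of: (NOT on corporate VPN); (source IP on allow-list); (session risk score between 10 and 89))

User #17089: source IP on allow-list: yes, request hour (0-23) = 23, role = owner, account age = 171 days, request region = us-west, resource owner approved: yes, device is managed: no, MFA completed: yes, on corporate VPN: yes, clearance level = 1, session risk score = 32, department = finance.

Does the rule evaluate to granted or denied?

Denied

Atomic conditions:
  request hour (0-23) < 16: 23 < 16 is false
  device is managed: no → false
  department ∈ {eng, hr, ops, sales}: finance is not in the set → false
  MFA completed: yes → true
  account age ≥ 1972 days: 171 ≥ 1972 is false
  role = owner: owner == owner is true
  NOT resource owner approved: yes → false
  clearance level ≥ 3: 1 ≥ 3 is false
  request region ∈ {eu-west, us-east, us-west}: us-west is in the set → true
  session risk score ≤ 80: 32 ≤ 80 is true
  NOT on corporate VPN: yes → false
  source IP on allow-list: yes → true
  session risk score between 10 and 89: 32 in [10, 89] is true
Combine:
[1.1.1] false OR false OR false = false
[1.1] NOT false = true
[1] NOT true = false
[2] true AND false AND true = false
[3.1.1] exactly-one(false, false) = false
[3.1.2] exactly-one(true, true) = false
[3.1] false → false (antecedent false ⇒ implication holds) = true
[3] NOT true = false
[4] exactly-one(false, true, true) = false
[root] false OR false OR false OR false = false
Overall: false → denied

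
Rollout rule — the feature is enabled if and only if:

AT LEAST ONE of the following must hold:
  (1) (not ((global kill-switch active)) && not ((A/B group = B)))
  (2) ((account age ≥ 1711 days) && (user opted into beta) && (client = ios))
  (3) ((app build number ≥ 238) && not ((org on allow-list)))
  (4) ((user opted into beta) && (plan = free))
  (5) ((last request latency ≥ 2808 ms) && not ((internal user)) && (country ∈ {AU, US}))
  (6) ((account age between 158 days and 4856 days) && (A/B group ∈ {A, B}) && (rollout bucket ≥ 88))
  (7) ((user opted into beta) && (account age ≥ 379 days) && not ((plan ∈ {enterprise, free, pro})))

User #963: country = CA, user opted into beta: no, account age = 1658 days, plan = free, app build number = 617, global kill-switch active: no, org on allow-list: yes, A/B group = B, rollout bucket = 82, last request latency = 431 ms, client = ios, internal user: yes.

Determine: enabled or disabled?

Atomic conditions:
  global kill-switch active: no → false
  A/B group = B: B == B is true
  account age ≥ 1711 days: 1658 ≥ 1711 is false
  user opted into beta: no → false
  client = ios: ios == ios is true
  app build number ≥ 238: 617 ≥ 238 is true
  org on allow-list: yes → true
  plan = free: free == free is true
  last request latency ≥ 2808 ms: 431 ≥ 2808 is false
  internal user: yes → true
  country ∈ {AU, US}: CA is not in the set → false
  account age between 158 days and 4856 days: 1658 in [158, 4856] is true
  A/B group ∈ {A, B}: B is in the set → true
  rollout bucket ≥ 88: 82 ≥ 88 is false
  account age ≥ 379 days: 1658 ≥ 379 is true
  plan ∈ {enterprise, free, pro}: free is in the set → true
Combine:
[1.1] NOT false = true
[1.2] NOT true = false
[1] true AND false = false
[2] false AND false AND true = false
[3.2] NOT true = false
[3] true AND false = false
[4] false AND true = false
[5.2] NOT true = false
[5] false AND false AND false = false
[6] true AND true AND false = false
[7.3] NOT true = false
[7] false AND true AND false = false
[root] false OR false OR false OR false OR false OR false OR false = false
Overall: false → disabled

Disabled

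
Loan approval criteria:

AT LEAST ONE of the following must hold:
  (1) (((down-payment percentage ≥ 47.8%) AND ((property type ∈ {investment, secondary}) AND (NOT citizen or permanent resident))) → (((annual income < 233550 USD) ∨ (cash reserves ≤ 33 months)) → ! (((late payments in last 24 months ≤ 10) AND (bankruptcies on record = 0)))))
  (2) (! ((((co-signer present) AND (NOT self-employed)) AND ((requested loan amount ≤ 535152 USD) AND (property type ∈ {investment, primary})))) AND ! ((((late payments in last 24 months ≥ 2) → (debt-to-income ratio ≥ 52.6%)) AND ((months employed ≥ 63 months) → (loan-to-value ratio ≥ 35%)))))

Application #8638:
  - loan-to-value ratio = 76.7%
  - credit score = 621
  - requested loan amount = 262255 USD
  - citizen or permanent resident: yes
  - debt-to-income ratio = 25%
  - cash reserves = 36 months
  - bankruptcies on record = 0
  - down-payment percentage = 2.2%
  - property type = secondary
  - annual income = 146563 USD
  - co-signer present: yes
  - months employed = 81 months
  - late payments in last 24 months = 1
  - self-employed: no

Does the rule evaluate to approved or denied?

Approved

Atomic conditions:
  down-payment percentage ≥ 47.8%: 2.2 ≥ 47.8 is false
  property type ∈ {investment, secondary}: secondary is in the set → true
  NOT citizen or permanent resident: yes → false
  annual income < 233550 USD: 146563 < 233550 is true
  cash reserves ≤ 33 months: 36 ≤ 33 is false
  late payments in last 24 months ≤ 10: 1 ≤ 10 is true
  bankruptcies on record = 0: 0 == 0 is true
  co-signer present: yes → true
  NOT self-employed: no → true
  requested loan amount ≤ 535152 USD: 262255 ≤ 535152 is true
  property type ∈ {investment, primary}: secondary is not in the set → false
  late payments in last 24 months ≥ 2: 1 ≥ 2 is false
  debt-to-income ratio ≥ 52.6%: 25 ≥ 52.6 is false
  months employed ≥ 63 months: 81 ≥ 63 is true
  loan-to-value ratio ≥ 35%: 76.7 ≥ 35 is true
Combine:
[1.1.2] true AND false = false
[1.1] false AND false = false
[1.2.1] true OR false = true
[1.2.2.1] true AND true = true
[1.2.2] NOT true = false
[1.2] true → false = false
[1] false → false (antecedent false ⇒ implication holds) = true
[2.1.1.1] true AND true = true
[2.1.1.2] true AND false = false
[2.1.1] true AND false = false
[2.1] NOT false = true
[2.2.1.1] false → false (antecedent false ⇒ implication holds) = true
[2.2.1.2] true → true = true
[2.2.1] true AND true = true
[2.2] NOT true = false
[2] true AND false = false
[root] true OR false = true
Overall: true → approved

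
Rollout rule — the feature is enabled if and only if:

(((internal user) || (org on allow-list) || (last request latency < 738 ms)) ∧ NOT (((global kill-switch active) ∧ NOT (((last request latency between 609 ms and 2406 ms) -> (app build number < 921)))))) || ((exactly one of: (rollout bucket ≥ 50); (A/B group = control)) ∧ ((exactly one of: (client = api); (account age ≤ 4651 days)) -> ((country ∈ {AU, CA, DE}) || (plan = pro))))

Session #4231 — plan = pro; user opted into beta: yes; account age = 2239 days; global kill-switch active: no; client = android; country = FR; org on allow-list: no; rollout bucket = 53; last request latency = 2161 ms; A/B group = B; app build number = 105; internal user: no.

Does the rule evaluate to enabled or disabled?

Atomic conditions:
  internal user: no → false
  org on allow-list: no → false
  last request latency < 738 ms: 2161 < 738 is false
  global kill-switch active: no → false
  last request latency between 609 ms and 2406 ms: 2161 in [609, 2406] is true
  app build number < 921: 105 < 921 is true
  rollout bucket ≥ 50: 53 ≥ 50 is true
  A/B group = control: B == control is false
  client = api: android == api is false
  account age ≤ 4651 days: 2239 ≤ 4651 is true
  country ∈ {AU, CA, DE}: FR is not in the set → false
  plan = pro: pro == pro is true
Combine:
[1.1] false OR false OR false = false
[1.2.1.2.1] true → true = true
[1.2.1.2] NOT true = false
[1.2.1] false AND false = false
[1.2] NOT false = true
[1] false AND true = false
[2.1] exactly-one(true, false) = true
[2.2.1] exactly-one(false, true) = true
[2.2.2] false OR true = true
[2.2] true → true = true
[2] true AND true = true
[root] false OR true = true
Overall: true → enabled

Enabled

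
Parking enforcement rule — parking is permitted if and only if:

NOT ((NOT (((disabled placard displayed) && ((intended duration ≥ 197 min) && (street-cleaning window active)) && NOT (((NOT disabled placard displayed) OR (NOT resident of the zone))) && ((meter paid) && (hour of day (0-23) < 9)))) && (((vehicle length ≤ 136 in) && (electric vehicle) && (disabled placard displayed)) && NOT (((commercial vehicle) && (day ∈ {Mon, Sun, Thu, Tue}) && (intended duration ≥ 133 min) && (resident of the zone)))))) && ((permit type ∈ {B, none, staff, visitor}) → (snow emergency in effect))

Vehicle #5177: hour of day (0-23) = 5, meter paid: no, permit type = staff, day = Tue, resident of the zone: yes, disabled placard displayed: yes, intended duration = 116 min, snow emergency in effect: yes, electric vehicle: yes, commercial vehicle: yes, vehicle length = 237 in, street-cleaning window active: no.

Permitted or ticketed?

Atomic conditions:
  disabled placard displayed: yes → true
  intended duration ≥ 197 min: 116 ≥ 197 is false
  street-cleaning window active: no → false
  NOT disabled placard displayed: yes → false
  NOT resident of the zone: yes → false
  meter paid: no → false
  hour of day (0-23) < 9: 5 < 9 is true
  vehicle length ≤ 136 in: 237 ≤ 136 is false
  electric vehicle: yes → true
  commercial vehicle: yes → true
  day ∈ {Mon, Sun, Thu, Tue}: Tue is in the set → true
  intended duration ≥ 133 min: 116 ≥ 133 is false
  resident of the zone: yes → true
  permit type ∈ {B, none, staff, visitor}: staff is in the set → true
  snow emergency in effect: yes → true
Combine:
[1.1.1.1.2] false AND false = false
[1.1.1.1.3.1] false OR false = false
[1.1.1.1.3] NOT false = true
[1.1.1.1.4] false AND true = false
[1.1.1.1] true AND false AND true AND false = false
[1.1.1] NOT false = true
[1.1.2.1] false AND true AND true = false
[1.1.2.2.1] true AND true AND false AND true = false
[1.1.2.2] NOT false = true
[1.1.2] false AND true = false
[1.1] true AND false = false
[1] NOT false = true
[2] true → true = true
[root] true AND true = true
Overall: true → permitted

Permitted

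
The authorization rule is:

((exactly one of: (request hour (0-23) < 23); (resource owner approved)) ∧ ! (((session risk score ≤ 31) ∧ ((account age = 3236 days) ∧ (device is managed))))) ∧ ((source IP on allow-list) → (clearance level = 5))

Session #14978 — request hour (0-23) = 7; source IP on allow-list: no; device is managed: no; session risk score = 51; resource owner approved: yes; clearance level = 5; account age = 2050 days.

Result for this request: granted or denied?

Atomic conditions:
  request hour (0-23) < 23: 7 < 23 is true
  resource owner approved: yes → true
  session risk score ≤ 31: 51 ≤ 31 is false
  account age = 3236 days: 2050 == 3236 is false
  device is managed: no → false
  source IP on allow-list: no → false
  clearance level = 5: 5 == 5 is true
Combine:
[1.1] exactly-one(true, true) = false
[1.2.1.2] false AND false = false
[1.2.1] false AND false = false
[1.2] NOT false = true
[1] false AND true = false
[2] false → true (antecedent false ⇒ implication holds) = true
[root] false AND true = false
Overall: false → denied

Denied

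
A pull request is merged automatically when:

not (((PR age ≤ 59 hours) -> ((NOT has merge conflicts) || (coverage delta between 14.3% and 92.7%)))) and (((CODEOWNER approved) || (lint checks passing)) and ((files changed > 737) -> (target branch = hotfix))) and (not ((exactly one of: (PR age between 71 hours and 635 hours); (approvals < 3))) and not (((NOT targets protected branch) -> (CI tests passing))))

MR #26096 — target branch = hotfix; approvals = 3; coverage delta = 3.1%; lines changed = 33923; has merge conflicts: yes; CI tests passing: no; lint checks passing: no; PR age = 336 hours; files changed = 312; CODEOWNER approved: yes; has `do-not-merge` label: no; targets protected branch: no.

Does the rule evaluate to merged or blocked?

Blocked

Atomic conditions:
  PR age ≤ 59 hours: 336 ≤ 59 is false
  NOT has merge conflicts: yes → false
  coverage delta between 14.3% and 92.7%: 3.1 in [14.3, 92.7] is false
  CODEOWNER approved: yes → true
  lint checks passing: no → false
  files changed > 737: 312 > 737 is false
  target branch = hotfix: hotfix == hotfix is true
  PR age between 71 hours and 635 hours: 336 in [71, 635] is true
  approvals < 3: 3 < 3 is false
  NOT targets protected branch: no → true
  CI tests passing: no → false
Combine:
[1.1.2] false OR false = false
[1.1] false → false (antecedent false ⇒ implication holds) = true
[1] NOT true = false
[2.1] true OR false = true
[2.2] false → true (antecedent false ⇒ implication holds) = true
[2] true AND true = true
[3.1.1] exactly-one(true, false) = true
[3.1] NOT true = false
[3.2.1] true → false = false
[3.2] NOT false = true
[3] false AND true = false
[root] false AND true AND false = false
Overall: false → blocked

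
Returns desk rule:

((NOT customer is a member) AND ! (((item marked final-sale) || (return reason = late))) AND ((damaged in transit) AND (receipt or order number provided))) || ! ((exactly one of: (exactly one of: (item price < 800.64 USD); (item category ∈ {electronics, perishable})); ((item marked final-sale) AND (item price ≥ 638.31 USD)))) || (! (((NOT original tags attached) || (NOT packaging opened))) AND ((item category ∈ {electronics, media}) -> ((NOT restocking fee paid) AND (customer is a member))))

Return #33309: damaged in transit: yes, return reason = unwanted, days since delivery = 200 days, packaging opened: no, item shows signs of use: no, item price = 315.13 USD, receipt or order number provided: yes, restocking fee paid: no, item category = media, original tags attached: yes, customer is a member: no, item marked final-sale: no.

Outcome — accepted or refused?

Accepted

Atomic conditions:
  NOT customer is a member: no → true
  item marked final-sale: no → false
  return reason = late: unwanted == late is false
  damaged in transit: yes → true
  receipt or order number provided: yes → true
  item price < 800.64 USD: 315.13 < 800.64 is true
  item category ∈ {electronics, perishable}: media is not in the set → false
  item price ≥ 638.31 USD: 315.13 ≥ 638.31 is false
  NOT original tags attached: yes → false
  NOT packaging opened: no → true
  item category ∈ {electronics, media}: media is in the set → true
  NOT restocking fee paid: no → true
  customer is a member: no → false
Combine:
[1.2.1] false OR false = false
[1.2] NOT false = true
[1.3] true AND true = true
[1] true AND true AND true = true
[2.1.1] exactly-one(true, false) = true
[2.1.2] false AND false = false
[2.1] exactly-one(true, false) = true
[2] NOT true = false
[3.1.1] false OR true = true
[3.1] NOT true = false
[3.2.2] true AND false = false
[3.2] true → false = false
[3] false AND false = false
[root] true OR false OR false = true
Overall: true → accepted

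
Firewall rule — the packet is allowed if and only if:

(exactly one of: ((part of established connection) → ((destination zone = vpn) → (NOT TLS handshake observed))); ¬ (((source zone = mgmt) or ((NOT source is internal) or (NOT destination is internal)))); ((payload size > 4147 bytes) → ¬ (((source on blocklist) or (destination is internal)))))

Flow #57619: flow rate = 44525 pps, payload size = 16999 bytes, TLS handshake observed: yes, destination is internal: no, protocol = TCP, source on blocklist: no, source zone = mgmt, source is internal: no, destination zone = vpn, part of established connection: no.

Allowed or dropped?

Atomic conditions:
  part of established connection: no → false
  destination zone = vpn: vpn == vpn is true
  NOT TLS handshake observed: yes → false
  source zone = mgmt: mgmt == mgmt is true
  NOT source is internal: no → true
  NOT destination is internal: no → true
  payload size > 4147 bytes: 16999 > 4147 is true
  source on blocklist: no → false
  destination is internal: no → false
Combine:
[1.2] true → false = false
[1] false → false (antecedent false ⇒ implication holds) = true
[2.1.2] true OR true = true
[2.1] true OR true = true
[2] NOT true = false
[3.2.1] false OR false = false
[3.2] NOT false = true
[3] true → true = true
[root] exactly-one(true, false, true) = false
Overall: false → dropped

Dropped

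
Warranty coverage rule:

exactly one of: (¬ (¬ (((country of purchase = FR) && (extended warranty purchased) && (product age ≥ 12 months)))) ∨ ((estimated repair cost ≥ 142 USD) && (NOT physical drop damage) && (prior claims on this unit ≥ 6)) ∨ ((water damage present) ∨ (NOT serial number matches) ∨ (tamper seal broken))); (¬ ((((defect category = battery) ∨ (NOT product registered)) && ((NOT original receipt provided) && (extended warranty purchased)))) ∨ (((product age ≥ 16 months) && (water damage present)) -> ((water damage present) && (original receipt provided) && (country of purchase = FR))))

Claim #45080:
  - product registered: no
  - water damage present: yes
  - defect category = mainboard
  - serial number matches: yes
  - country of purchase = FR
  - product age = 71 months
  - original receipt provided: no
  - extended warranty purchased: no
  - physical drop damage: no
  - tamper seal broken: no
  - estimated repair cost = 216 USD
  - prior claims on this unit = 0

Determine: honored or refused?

Atomic conditions:
  country of purchase = FR: FR == FR is true
  extended warranty purchased: no → false
  product age ≥ 12 months: 71 ≥ 12 is true
  estimated repair cost ≥ 142 USD: 216 ≥ 142 is true
  NOT physical drop damage: no → true
  prior claims on this unit ≥ 6: 0 ≥ 6 is false
  water damage present: yes → true
  NOT serial number matches: yes → false
  tamper seal broken: no → false
  defect category = battery: mainboard == battery is false
  NOT product registered: no → true
  NOT original receipt provided: no → true
  product age ≥ 16 months: 71 ≥ 16 is true
  original receipt provided: no → false
Combine:
[1.1.1.1] true AND false AND true = false
[1.1.1] NOT false = true
[1.1] NOT true = false
[1.2] true AND true AND false = false
[1.3] true OR false OR false = true
[1] false OR false OR true = true
[2.1.1.1] false OR true = true
[2.1.1.2] true AND false = false
[2.1.1] true AND false = false
[2.1] NOT false = true
[2.2.1] true AND true = true
[2.2.2] true AND false AND true = false
[2.2] true → false = false
[2] true OR false = true
[root] exactly-one(true, true) = false
Overall: false → refused

Refused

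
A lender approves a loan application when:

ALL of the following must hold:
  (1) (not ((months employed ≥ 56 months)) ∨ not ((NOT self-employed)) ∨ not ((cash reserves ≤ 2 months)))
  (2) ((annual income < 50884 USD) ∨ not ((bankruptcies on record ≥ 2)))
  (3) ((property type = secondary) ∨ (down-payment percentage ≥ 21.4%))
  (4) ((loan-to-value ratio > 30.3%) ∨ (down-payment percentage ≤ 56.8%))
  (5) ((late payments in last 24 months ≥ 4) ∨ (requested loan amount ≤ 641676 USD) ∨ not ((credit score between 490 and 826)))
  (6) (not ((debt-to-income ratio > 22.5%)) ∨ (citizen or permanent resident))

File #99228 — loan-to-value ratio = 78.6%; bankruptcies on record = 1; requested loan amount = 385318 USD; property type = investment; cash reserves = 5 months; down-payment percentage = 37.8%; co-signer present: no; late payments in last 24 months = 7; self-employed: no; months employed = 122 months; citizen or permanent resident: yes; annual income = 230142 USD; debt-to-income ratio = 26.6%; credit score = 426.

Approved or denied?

Approved

Atomic conditions:
  months employed ≥ 56 months: 122 ≥ 56 is true
  NOT self-employed: no → true
  cash reserves ≤ 2 months: 5 ≤ 2 is false
  annual income < 50884 USD: 230142 < 50884 is false
  bankruptcies on record ≥ 2: 1 ≥ 2 is false
  property type = secondary: investment == secondary is false
  down-payment percentage ≥ 21.4%: 37.8 ≥ 21.4 is true
  loan-to-value ratio > 30.3%: 78.6 > 30.3 is true
  down-payment percentage ≤ 56.8%: 37.8 ≤ 56.8 is true
  late payments in last 24 months ≥ 4: 7 ≥ 4 is true
  requested loan amount ≤ 641676 USD: 385318 ≤ 641676 is true
  credit score between 490 and 826: 426 in [490, 826] is false
  debt-to-income ratio > 22.5%: 26.6 > 22.5 is true
  citizen or permanent resident: yes → true
Combine:
[1.1] NOT true = false
[1.2] NOT true = false
[1.3] NOT false = true
[1] false OR false OR true = true
[2.2] NOT false = true
[2] false OR true = true
[3] false OR true = true
[4] true OR true = true
[5.3] NOT false = true
[5] true OR true OR true = true
[6.1] NOT true = false
[6] false OR true = true
[root] true AND true AND true AND true AND true AND true = true
Overall: true → approved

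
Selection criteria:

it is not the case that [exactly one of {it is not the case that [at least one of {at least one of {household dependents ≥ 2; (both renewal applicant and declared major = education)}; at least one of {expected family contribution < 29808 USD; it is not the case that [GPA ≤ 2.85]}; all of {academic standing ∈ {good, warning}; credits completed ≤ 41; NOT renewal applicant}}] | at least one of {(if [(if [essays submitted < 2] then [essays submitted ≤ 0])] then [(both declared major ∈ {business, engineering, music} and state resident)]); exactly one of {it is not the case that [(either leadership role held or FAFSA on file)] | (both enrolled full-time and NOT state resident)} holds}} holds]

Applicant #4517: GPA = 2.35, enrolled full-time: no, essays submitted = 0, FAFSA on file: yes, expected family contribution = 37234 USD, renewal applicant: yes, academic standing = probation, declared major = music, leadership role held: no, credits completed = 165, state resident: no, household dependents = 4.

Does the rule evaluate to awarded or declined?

Atomic conditions:
  household dependents ≥ 2: 4 ≥ 2 is true
  renewal applicant: yes → true
  declared major = education: music == education is false
  expected family contribution < 29808 USD: 37234 < 29808 is false
  GPA ≤ 2.85: 2.35 ≤ 2.85 is true
  academic standing ∈ {good, warning}: probation is not in the set → false
  credits completed ≤ 41: 165 ≤ 41 is false
  NOT renewal applicant: yes → false
  essays submitted < 2: 0 < 2 is true
  essays submitted ≤ 0: 0 ≤ 0 is true
  declared major ∈ {business, engineering, music}: music is in the set → true
  state resident: no → false
  leadership role held: no → false
  FAFSA on file: yes → true
  enrolled full-time: no → false
  NOT state resident: no → true
Combine:
[1.1.1.1.2] true AND false = false
[1.1.1.1] true OR false = true
[1.1.1.2.2] NOT true = false
[1.1.1.2] false OR false = false
[1.1.1.3] false AND false AND false = false
[1.1.1] true OR false OR false = true
[1.1] NOT true = false
[1.2.1.1] true → true = true
[1.2.1.2] true AND false = false
[1.2.1] true → false = false
[1.2.2.1.1] false OR true = true
[1.2.2.1] NOT true = false
[1.2.2.2] false AND true = false
[1.2.2] exactly-one(false, false) = false
[1.2] false OR false = false
[1] exactly-one(false, false) = false
[root] NOT false = true
Overall: true → awarded

Awarded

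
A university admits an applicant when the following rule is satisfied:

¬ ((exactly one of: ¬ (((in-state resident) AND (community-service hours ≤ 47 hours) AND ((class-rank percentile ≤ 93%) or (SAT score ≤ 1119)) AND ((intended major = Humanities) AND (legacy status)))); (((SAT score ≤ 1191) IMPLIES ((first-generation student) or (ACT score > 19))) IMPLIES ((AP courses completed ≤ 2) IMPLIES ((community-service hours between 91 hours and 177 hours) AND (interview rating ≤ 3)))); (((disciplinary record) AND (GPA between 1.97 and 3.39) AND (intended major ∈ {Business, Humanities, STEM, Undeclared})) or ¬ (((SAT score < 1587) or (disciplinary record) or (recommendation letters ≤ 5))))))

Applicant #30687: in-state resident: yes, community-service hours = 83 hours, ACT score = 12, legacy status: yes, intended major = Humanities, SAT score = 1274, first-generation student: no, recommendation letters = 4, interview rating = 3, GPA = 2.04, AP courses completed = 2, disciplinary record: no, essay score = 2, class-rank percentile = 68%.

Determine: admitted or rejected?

Rejected

Atomic conditions:
  in-state resident: yes → true
  community-service hours ≤ 47 hours: 83 ≤ 47 is false
  class-rank percentile ≤ 93%: 68 ≤ 93 is true
  SAT score ≤ 1119: 1274 ≤ 1119 is false
  intended major = Humanities: Humanities == Humanities is true
  legacy status: yes → true
  SAT score ≤ 1191: 1274 ≤ 1191 is false
  first-generation student: no → false
  ACT score > 19: 12 > 19 is false
  AP courses completed ≤ 2: 2 ≤ 2 is true
  community-service hours between 91 hours and 177 hours: 83 in [91, 177] is false
  interview rating ≤ 3: 3 ≤ 3 is true
  disciplinary record: no → false
  GPA between 1.97 and 3.39: 2.04 in [1.97, 3.39] is true
  intended major ∈ {Business, Humanities, STEM, Undeclared}: Humanities is in the set → true
  SAT score < 1587: 1274 < 1587 is true
  recommendation letters ≤ 5: 4 ≤ 5 is true
Combine:
[1.1.1.3] true OR false = true
[1.1.1.4] true AND true = true
[1.1.1] true AND false AND true AND true = false
[1.1] NOT false = true
[1.2.1.2] false OR false = false
[1.2.1] false → false (antecedent false ⇒ implication holds) = true
[1.2.2.2] false AND true = false
[1.2.2] true → false = false
[1.2] true → false = false
[1.3.1] false AND true AND true = false
[1.3.2.1] true OR false OR true = true
[1.3.2] NOT true = false
[1.3] false OR false = false
[1] exactly-one(true, false, false) = true
[root] NOT true = false
Overall: false → rejected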